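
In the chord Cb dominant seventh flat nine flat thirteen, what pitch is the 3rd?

E-flat

Cb dominant seventh flat nine flat thirteen is built on C-flat; its 3rd is a major 3rd above the root.
A third above C uses the letter E, and the major 3rd above C-flat is E-flat.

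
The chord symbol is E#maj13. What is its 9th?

Root of E#maj13 = E♯. The 9th is a major 9th: E♯ up a major 9th → F𝄪.

F𝄪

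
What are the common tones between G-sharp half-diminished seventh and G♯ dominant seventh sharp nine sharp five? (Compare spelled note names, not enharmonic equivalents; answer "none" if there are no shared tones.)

G-sharp  F-sharp

G-sharp half-diminished seventh = G-sharp, B, D, F-sharp.
G♯ dominant seventh sharp nine sharp five = G-sharp, B-sharp, D-double-sharp, F-sharp, A-double-sharp.
Shared: G-sharp, F-sharp.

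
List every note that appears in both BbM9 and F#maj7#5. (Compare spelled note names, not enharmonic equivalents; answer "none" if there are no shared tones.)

BbM9: Bb D F A C
F#maj7#5: F# A# C## E#
Common to both → none.

none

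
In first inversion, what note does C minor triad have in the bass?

C minor triad = C–Eb–G. First inversion → third in the bass = Eb.

Eb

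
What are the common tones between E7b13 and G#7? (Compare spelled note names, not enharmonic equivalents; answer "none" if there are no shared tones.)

E7b13: E G# B D C
G#7: G# B# D# F#
Common to both → G#.

G#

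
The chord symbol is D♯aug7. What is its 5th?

D♯aug7 is built on D#; its 5th is an augmented 5th above the root.
A fifth above D uses the letter A, and the augmented 5th above D# is A##.

A##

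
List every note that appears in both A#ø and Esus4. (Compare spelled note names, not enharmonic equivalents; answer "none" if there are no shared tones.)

A#ø: A# C# E G#
Esus4: E A B
Common to both → E.

E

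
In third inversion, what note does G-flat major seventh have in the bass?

G-flat major seventh in root position is G-flat–B-flat–D-flat–F.
Third inversion places the seventh in the bass, which is F.

F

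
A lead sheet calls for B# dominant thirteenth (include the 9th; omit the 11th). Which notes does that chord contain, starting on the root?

B# dominant thirteenth is a dominant thirteenth built on B-sharp.
B-sharp — root
D-double-sharp — major 3rd
F-double-sharp — perfect 5th
A-sharp — minor 7th
C-double-sharp — major 9th
G-double-sharp — major 13th

B-sharp, D-double-sharp, F-double-sharp, A-sharp, C-double-sharp, G-double-sharp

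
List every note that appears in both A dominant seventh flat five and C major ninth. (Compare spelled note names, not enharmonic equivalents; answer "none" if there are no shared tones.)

A dominant seventh flat five = A, C-sharp, E-flat, G.
C major ninth = C, E, G, B, D.
Shared: G.

G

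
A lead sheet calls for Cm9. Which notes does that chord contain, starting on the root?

Cm9 is a minor ninth built on C.
C — root
Eb — minor 3rd
G — perfect 5th
Bb — minor 7th
D — major 9th

C, Eb, G, Bb, D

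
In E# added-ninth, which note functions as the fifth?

B-sharp

E# added-ninth is built on E-sharp; its 5th is a perfect 5th above the root.
A fifth above E uses the letter B, and the perfect 5th above E-sharp is B-sharp.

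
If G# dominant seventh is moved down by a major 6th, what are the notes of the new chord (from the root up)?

Transposed root: G# → B (major 6th down). So we spell B dominant seventh:
Root: B
Major 3rd (3rd): D#
Perfect 5th (5th): F#
Minor 7th (7th): A

B – D# – F# – A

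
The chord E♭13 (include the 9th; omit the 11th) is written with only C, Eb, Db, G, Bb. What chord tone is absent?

F

The full E♭13 chord is Eb, G, Bb, Db, F, C.
Comparing with the voicing, the major 9th (9th) — F — is absent.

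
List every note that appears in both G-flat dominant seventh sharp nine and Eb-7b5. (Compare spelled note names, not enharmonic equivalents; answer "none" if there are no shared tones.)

G-flat dominant seventh sharp nine: G♭ B♭ D♭ F♭ A
Eb-7b5: E♭ G♭ B𝄫 D♭
Common to both → G♭, D♭.

G♭, D♭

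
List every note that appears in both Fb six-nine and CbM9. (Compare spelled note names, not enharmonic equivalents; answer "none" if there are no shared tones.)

Cb, Db, Gb

Fb six-nine: Fb Ab Cb Db Gb
CbM9: Cb Eb Gb Bb Db
Common to both → Cb, Db, Gb.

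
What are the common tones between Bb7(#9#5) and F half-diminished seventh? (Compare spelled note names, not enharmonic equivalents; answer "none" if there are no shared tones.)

Bb7(#9#5) = Bb, D, F#, Ab, C#.
F half-diminished seventh = F, Ab, Cb, Eb.
Shared: Ab.

Ab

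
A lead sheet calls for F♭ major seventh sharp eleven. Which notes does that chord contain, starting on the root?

F♭ major seventh sharp eleven: major seventh sharp eleven on Fb.
Fb — root
Ab — major 3rd
Cb — perfect 5th
Eb — major 7th
Bb — augmented 11th

Fb Ab Cb Eb Bb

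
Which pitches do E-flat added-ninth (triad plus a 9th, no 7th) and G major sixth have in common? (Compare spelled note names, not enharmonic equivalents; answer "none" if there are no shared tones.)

G

E-flat added-ninth = Eb, G, Bb, F.
G major sixth = G, B, D, E.
Shared: G.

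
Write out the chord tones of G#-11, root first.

G# – B – D# – F# – A# – C#

G#-11: minor eleventh on G#.
root → G#
3rd (minor 3rd) → B
5th (perfect 5th) → D#
7th (minor 7th) → F#
9th (major 9th) → A#
11th (perfect 11th) → C#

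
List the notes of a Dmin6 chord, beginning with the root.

D – F – A – B

Dmin6 is a minor sixth built on D.
root → D
3rd (minor 3rd) → F
5th (perfect 5th) → A
6th (major 6th) → B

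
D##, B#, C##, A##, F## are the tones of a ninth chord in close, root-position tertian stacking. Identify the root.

Arranged so that each adjacent pair is a third by letter name: B# – D## – F## – A## – C##.
The bottom of that stack, B#, is the root (this is B# major ninth).

B#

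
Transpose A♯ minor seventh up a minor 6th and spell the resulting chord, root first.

F-sharp, A, C-sharp, E

A-sharp up a minor 6th → F-sharp. New chord: F-sharp minor seventh.
root → F-sharp
3rd (minor 3rd) → A
5th (perfect 5th) → C-sharp
7th (minor 7th) → E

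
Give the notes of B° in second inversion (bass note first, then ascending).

F, B, D

In root position, B° is B–D–F.
Second inversion puts the fifth (F) in the bass.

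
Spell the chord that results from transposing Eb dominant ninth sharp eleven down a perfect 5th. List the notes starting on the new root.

A perfect 5th down from E-flat is A-flat, so the new chord is A-flat dominant ninth sharp eleven.
A-flat — root
C — major 3rd
E-flat — perfect 5th
G-flat — minor 7th
B-flat — major 9th
D — augmented 11th

A-flat, C, E-flat, G-flat, B-flat, D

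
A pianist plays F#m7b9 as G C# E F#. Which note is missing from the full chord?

The full F#m7b9 chord is F#, A, C#, E, G.
Comparing with the voicing, the minor 3rd (3rd) — A — is absent.

A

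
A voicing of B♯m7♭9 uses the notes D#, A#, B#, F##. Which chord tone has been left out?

The full B♯m7♭9 chord is B#, D#, F##, A#, C#.
Comparing with the voicing, the minor 9th (9th) — C# — is absent.

C#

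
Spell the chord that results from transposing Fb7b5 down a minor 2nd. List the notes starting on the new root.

Eb, G, Bbb, Db

Fb down a minor 2nd → Eb. New chord: Eb dominant seventh flat five.
Eb — root
G — major 3rd
Bbb — diminished 5th
Db — minor 7th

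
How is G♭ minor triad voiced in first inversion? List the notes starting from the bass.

Bbb  Db  Gb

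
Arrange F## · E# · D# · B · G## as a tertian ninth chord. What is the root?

Stacking in thirds gives E# – G## – B – D# – F##, so E# is the root — E# dominant ninth flat five.

E#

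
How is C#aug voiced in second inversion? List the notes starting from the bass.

G## – C# – E#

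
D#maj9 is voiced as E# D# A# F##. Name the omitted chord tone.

The full D#maj9 chord is D#, F##, A#, C##, E#.
Comparing with the voicing, the major 7th (7th) — C## — is absent.

C##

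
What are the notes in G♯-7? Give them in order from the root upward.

G♯-7 is a minor seventh built on G#.
Root: G#
Minor 3rd (3rd): B
Perfect 5th (5th): D#
Minor 7th (7th): F#

G# B D# F#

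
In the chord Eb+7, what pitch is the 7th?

Eb+7 is built on Eb; its 7th is a minor 7th above the root.
A seventh above E uses the letter D, and the minor 7th above Eb is Db.

Db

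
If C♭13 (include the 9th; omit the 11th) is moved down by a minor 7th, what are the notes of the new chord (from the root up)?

D♭ F A♭ C♭ E♭ B♭

A minor 7th down from C♭ is D♭, so the new chord is D♭ dominant thirteenth.
D♭ — root
F — major 3rd
A♭ — perfect 5th
C♭ — minor 7th
E♭ — major 9th
B♭ — major 13th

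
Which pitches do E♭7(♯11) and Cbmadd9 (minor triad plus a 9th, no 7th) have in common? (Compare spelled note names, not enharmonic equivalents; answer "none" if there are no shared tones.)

Db

E♭7(♯11): Eb G Bb Db A
Cbmadd9: Cb Ebb Gb Db
Common to both → Db.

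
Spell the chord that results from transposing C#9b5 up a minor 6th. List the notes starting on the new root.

A minor 6th up from C# is A, so the new chord is A dominant ninth flat five.
root → A
3rd (major 3rd) → C#
5th (diminished 5th) → Eb
7th (minor 7th) → G
9th (major 9th) → B

A, C#, Eb, G, B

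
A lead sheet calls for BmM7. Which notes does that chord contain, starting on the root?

B, D, F#, A#

Root B, quality minor-major seventh:
- root: B
- minor 3rd: D
- perfect 5th: F#
- major 7th: A#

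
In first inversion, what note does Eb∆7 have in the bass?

G

Eb∆7 = E♭–G–B♭–D. First inversion → third in the bass = G.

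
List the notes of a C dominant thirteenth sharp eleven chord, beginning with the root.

C – E – G – B-flat – D – F-sharp – A

Root C, quality dominant thirteenth sharp eleven:
Root: C
Major 3rd (3rd): E
Perfect 5th (5th): G
Minor 7th (7th): B-flat
Major 9th (9th): D
Augmented 11th (11th): F-sharp
Major 13th (13th): A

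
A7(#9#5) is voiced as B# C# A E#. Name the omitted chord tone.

A7(#9#5) = A, C#, E#, G, B#. The voicing lacks the 7th (minor 7th), G.

G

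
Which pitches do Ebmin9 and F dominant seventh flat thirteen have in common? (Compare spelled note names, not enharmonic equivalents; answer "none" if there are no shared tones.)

Eb  Db  F

Ebmin9 = Eb, Gb, Bb, Db, F.
F dominant seventh flat thirteen = F, A, C, Eb, Db.
Shared: Eb, Db, F.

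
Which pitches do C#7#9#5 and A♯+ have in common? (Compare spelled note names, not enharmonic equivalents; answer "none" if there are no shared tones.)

none

C#7#9#5: C♯ E♯ G𝄪 B D𝄪
A♯+: A♯ C𝄪 E𝄪
Common to both → none.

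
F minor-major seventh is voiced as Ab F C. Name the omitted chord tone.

The full F minor-major seventh chord is F, Ab, C, E.
Comparing with the voicing, the major 7th (7th) — E — is absent.

E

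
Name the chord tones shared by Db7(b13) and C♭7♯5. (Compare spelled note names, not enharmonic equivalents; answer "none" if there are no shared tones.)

Cb Bbb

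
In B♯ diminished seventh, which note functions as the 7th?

A

Root of B♯ diminished seventh = B#. The 7th is a diminished 7th: B# up a diminished 7th → A.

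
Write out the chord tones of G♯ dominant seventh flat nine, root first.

G♯ dominant seventh flat nine is a dominant seventh flat nine built on G#.
- root: G#
- major 3rd: B#
- perfect 5th: D#
- minor 7th: F#
- minor 9th: A

G# B# D# F# A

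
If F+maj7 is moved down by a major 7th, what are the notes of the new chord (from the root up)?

F down a major 7th → G♭. New chord: G♭ augmented major seventh.
- root: G♭
- major 3rd: B♭
- augmented 5th: D
- major 7th: F

G♭ – B♭ – D – F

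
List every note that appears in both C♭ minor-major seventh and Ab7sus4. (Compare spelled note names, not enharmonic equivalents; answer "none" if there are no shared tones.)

Gb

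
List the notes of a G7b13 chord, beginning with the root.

G  B  D  F  Eb

G7b13: dominant seventh flat thirteen on G.
G — root
B — major 3rd
D — perfect 5th
F — minor 7th
Eb — minor 13th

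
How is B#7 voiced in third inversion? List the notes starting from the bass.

A# B# D## F##

In root position, B#7 is B#–D##–F##–A#.
Third inversion puts the seventh (A#) in the bass.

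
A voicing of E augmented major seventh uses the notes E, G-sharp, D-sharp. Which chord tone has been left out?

The full E augmented major seventh chord is E, G-sharp, B-sharp, D-sharp.
Comparing with the voicing, the augmented 5th (5th) — B-sharp — is absent.

B-sharp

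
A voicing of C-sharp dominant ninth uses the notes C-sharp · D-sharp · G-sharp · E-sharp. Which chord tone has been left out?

B

C-sharp dominant ninth = C-sharp, E-sharp, G-sharp, B, D-sharp. The voicing lacks the 7th (minor 7th), B.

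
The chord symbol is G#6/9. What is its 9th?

G#6/9 is built on G#; its 9th is a major 9th above the root.
A second above G uses the letter A, and the major 9th above G# is A#.

A#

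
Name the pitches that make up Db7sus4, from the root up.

Db7sus4: dominant seventh suspended fourth on Db.
Db — root
Gb — perfect 4th
Ab — perfect 5th
Cb — minor 7th

Db, Gb, Ab, Cb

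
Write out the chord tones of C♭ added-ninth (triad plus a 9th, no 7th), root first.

Root C-flat, quality added-ninth:
root → C-flat
3rd (major 3rd) → E-flat
5th (perfect 5th) → G-flat
9th (major 9th) → D-flat

C-flat, E-flat, G-flat, D-flat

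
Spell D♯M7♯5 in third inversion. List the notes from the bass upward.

D♯M7♯5 = D♯–F𝄪–A𝄪–C𝄪; third inversion → seventh (C𝄪) lowest.

C𝄪 D♯ F𝄪 A𝄪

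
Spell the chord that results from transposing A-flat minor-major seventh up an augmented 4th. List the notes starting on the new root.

Transposed root: A-flat → D (augmented 4th up). So we spell D minor-major seventh:
- root: D
- minor 3rd: F
- perfect 5th: A
- major 7th: C-sharp

D, F, A, C-sharp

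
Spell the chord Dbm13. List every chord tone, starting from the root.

Root Db, quality minor thirteenth:
- root: Db
- minor 3rd: Fb
- perfect 5th: Ab
- minor 7th: Cb
- major 9th: Eb
- perfect 11th: Gb
- major 13th: Bb

Db Fb Ab Cb Eb Gb Bb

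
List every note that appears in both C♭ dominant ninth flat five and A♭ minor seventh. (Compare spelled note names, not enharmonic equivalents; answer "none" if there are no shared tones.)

C-flat E-flat

C♭ dominant ninth flat five: C-flat E-flat G-double-flat B-double-flat D-flat
A♭ minor seventh: A-flat C-flat E-flat G-flat
Common to both → C-flat, E-flat.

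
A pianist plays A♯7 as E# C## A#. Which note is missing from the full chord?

The full A♯7 chord is A#, C##, E#, G#.
Comparing with the voicing, the minor 7th (7th) — G# — is absent.

G#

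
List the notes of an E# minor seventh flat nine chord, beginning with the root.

E-sharp G-sharp B-sharp D-sharp F-sharp

E# minor seventh flat nine: minor seventh flat nine on E-sharp.
E-sharp — root
G-sharp — minor 3rd
B-sharp — perfect 5th
D-sharp — minor 7th
F-sharp — minor 9th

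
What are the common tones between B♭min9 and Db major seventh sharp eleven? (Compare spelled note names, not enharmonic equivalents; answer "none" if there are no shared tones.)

Db  F  Ab  C

B♭min9 = Bb, Db, F, Ab, C.
Db major seventh sharp eleven = Db, F, Ab, C, G.
Shared: Db, F, Ab, C.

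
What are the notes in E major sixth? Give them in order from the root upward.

E major sixth: major sixth on E.
Root: E
Major 3rd (3rd): G#
Perfect 5th (5th): B
Major 6th (6th): C#

E, G#, B, C#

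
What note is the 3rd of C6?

Root of C6 = C. The 3rd is a major 3rd: C up a major 3rd → E.

E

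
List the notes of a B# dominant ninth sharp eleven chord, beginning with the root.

Root B♯, quality dominant ninth sharp eleven:
B♯ — root
D𝄪 — major 3rd
F𝄪 — perfect 5th
A♯ — minor 7th
C𝄪 — major 9th
E𝄪 — augmented 11th

B♯  D𝄪  F𝄪  A♯  C𝄪  E𝄪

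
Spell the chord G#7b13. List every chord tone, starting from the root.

G♯ – B♯ – D♯ – F♯ – E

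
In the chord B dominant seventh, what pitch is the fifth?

F-sharp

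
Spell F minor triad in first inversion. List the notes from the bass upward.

F minor triad = F–A-flat–C; first inversion → third (A-flat) lowest.

A-flat  C  F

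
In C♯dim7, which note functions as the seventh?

C♯dim7 is built on C#; its 7th is a diminished 7th above the root.
A seventh above C uses the letter B, and the diminished 7th above C# is Bb.

Bb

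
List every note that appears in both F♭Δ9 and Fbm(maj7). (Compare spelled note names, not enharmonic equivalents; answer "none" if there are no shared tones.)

F♭, C♭, E♭

F♭Δ9: F♭ A♭ C♭ E♭ G♭
Fbm(maj7): F♭ A𝄫 C♭ E♭
Common to both → F♭, C♭, E♭.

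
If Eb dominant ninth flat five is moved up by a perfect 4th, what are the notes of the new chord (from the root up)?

A-flat C E-double-flat G-flat B-flat

A perfect 4th up from E-flat is A-flat, so the new chord is A-flat dominant ninth flat five.
root → A-flat
3rd (major 3rd) → C
5th (diminished 5th) → E-double-flat
7th (minor 7th) → G-flat
9th (major 9th) → B-flat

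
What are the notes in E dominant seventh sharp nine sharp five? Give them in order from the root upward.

E dominant seventh sharp nine sharp five is a dominant seventh sharp nine sharp five built on E.
- root: E
- major 3rd: G#
- augmented 5th: B#
- minor 7th: D
- augmented 9th: F##

E  G#  B#  D  F##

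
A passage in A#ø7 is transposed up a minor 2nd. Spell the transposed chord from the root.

B  D  F  A

Transposed root: A♯ → B (minor 2nd up). So we spell B half-diminished seventh:
- root: B
- minor 3rd: D
- diminished 5th: F
- minor 7th: A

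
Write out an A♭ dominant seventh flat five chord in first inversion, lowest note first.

A♭ dominant seventh flat five = A♭–C–E𝄫–G♭; first inversion → third (C) lowest.

C  E𝄫  G♭  A♭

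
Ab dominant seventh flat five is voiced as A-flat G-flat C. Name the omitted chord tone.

The full Ab dominant seventh flat five chord is A-flat, C, E-double-flat, G-flat.
Comparing with the voicing, the diminished 5th (5th) — E-double-flat — is absent.

E-double-flat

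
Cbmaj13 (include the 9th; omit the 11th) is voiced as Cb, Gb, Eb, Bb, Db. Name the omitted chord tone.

Ab

The full Cbmaj13 chord is Cb, Eb, Gb, Bb, Db, Ab.
Comparing with the voicing, the major 13th (13th) — Ab — is absent.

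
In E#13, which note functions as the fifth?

B#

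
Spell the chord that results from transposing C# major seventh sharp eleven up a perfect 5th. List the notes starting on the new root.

C# up a perfect 5th → G#. New chord: G# major seventh sharp eleven.
- root: G#
- major 3rd: B#
- perfect 5th: D#
- major 7th: F##
- augmented 11th: C##

G#  B#  D#  F##  C##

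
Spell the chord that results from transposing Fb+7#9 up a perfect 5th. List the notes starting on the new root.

A perfect 5th up from F♭ is C♭, so the new chord is C♭ dominant seventh sharp nine sharp five.
root → C♭
3rd (major 3rd) → E♭
5th (augmented 5th) → G
7th (minor 7th) → B𝄫
9th (augmented 9th) → D

C♭, E♭, G, B𝄫, D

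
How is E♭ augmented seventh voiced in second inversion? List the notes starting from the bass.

B, D-flat, E-flat, G

In root position, E♭ augmented seventh is E-flat–G–B–D-flat.
Second inversion puts the fifth (B) in the bass.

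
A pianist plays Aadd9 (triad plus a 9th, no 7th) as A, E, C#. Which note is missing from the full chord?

B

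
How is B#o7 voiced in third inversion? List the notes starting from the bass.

A, B♯, D♯, F♯

In root position, B#o7 is B♯–D♯–F♯–A.
Third inversion puts the seventh (A) in the bass.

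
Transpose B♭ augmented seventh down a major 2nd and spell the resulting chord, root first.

A-flat C E G-flat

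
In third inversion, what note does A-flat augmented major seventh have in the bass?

A-flat augmented major seventh in root position is Ab–C–E–G.
Third inversion places the seventh in the bass, which is G.

G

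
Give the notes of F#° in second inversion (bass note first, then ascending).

C – F# – A

In root position, F#° is F#–A–C.
Second inversion puts the fifth (C) in the bass.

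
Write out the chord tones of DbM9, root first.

DbM9 is a major ninth built on Db.
- root: Db
- major 3rd: F
- perfect 5th: Ab
- major 7th: C
- major 9th: Eb

Db, F, Ab, C, Eb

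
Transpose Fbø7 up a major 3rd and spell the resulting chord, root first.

Fb up a major 3rd → Ab. New chord: Ab half-diminished seventh.
- root: Ab
- minor 3rd: Cb
- diminished 5th: Ebb
- minor 7th: Gb

Ab  Cb  Ebb  Gb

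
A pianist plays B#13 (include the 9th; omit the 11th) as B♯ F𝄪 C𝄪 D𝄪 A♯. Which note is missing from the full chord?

G𝄪

The full B#13 chord is B♯, D𝄪, F𝄪, A♯, C𝄪, G𝄪.
Comparing with the voicing, the major 13th (13th) — G𝄪 — is absent.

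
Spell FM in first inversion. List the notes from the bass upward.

A C F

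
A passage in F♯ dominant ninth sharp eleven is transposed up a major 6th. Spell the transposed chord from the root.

Transposed root: F-sharp → D-sharp (major 6th up). So we spell D-sharp dominant ninth sharp eleven:
Root: D-sharp
Major 3rd (3rd): F-double-sharp
Perfect 5th (5th): A-sharp
Minor 7th (7th): C-sharp
Major 9th (9th): E-sharp
Augmented 11th (11th): G-double-sharp

D-sharp, F-double-sharp, A-sharp, C-sharp, E-sharp, G-double-sharp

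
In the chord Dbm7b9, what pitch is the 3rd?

Root of Dbm7b9 = Db. The 3rd is a minor 3rd: Db up a minor 3rd → Fb.

Fb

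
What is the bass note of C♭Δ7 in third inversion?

C♭Δ7 in root position is Cb–Eb–Gb–Bb.
Third inversion places the seventh in the bass, which is Bb.

Bb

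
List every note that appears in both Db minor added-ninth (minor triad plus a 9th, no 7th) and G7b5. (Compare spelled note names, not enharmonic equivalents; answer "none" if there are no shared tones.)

Db

Db minor added-ninth = Db, Fb, Ab, Eb.
G7b5 = G, B, Db, F.
Shared: Db.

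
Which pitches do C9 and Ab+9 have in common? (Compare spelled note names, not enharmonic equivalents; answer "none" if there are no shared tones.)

C E Bb

C9 = C, E, G, Bb, D.
Ab+9 = Ab, C, E, Gb, Bb.
Shared: C, E, Bb.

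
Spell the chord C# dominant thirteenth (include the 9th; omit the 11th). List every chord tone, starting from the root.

Root C-sharp, quality dominant thirteenth:
Root: C-sharp
Major 3rd (3rd): E-sharp
Perfect 5th (5th): G-sharp
Minor 7th (7th): B
Major 9th (9th): D-sharp
Major 13th (13th): A-sharp

C-sharp, E-sharp, G-sharp, B, D-sharp, A-sharp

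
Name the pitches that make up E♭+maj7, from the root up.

E♭+maj7 is an augmented major seventh built on E♭.
root → E♭
3rd (major 3rd) → G
5th (augmented 5th) → B
7th (major 7th) → D

E♭ – G – B – D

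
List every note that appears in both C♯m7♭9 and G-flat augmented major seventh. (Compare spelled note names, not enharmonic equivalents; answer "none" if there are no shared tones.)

D

C♯m7♭9 = C#, E, G#, B, D.
G-flat augmented major seventh = Gb, Bb, D, F.
Shared: D.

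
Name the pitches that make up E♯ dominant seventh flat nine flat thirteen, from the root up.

Root E-sharp, quality dominant seventh flat nine flat thirteen:
Root: E-sharp
Major 3rd (3rd): G-double-sharp
Perfect 5th (5th): B-sharp
Minor 7th (7th): D-sharp
Minor 9th (9th): F-sharp
Minor 13th (13th): C-sharp

E-sharp  G-double-sharp  B-sharp  D-sharp  F-sharp  C-sharp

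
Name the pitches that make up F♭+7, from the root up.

Root Fb, quality augmented seventh:
Root: Fb
Major 3rd (3rd): Ab
Augmented 5th (5th): C
Minor 7th (7th): Ebb

Fb Ab C Ebb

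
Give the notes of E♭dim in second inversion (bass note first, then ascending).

Bbb, Eb, Gb

In root position, E♭dim is Eb–Gb–Bbb.
Second inversion puts the fifth (Bbb) in the bass.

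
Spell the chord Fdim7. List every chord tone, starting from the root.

F A♭ C♭ E𝄫

Fdim7: diminished seventh on F.
F — root
A♭ — minor 3rd
C♭ — diminished 5th
E𝄫 — diminished 7th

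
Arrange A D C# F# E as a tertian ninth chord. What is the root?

D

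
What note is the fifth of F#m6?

C♯

Root of F#m6 = F♯. The 5th is a perfect 5th: F♯ up a perfect 5th → C♯.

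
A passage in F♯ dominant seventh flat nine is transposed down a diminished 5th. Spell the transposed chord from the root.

A diminished 5th down from F# is B#, so the new chord is B# dominant seventh flat nine.
Root: B#
Major 3rd (3rd): D##
Perfect 5th (5th): F##
Minor 7th (7th): A#
Minor 9th (9th): C#

B#  D##  F##  A#  C#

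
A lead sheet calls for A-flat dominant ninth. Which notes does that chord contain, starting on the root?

A♭, C, E♭, G♭, B♭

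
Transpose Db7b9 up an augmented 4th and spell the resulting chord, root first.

G, B, D, F, Ab

An augmented 4th up from Db is G, so the new chord is G dominant seventh flat nine.
- root: G
- major 3rd: B
- perfect 5th: D
- minor 7th: F
- minor 9th: Ab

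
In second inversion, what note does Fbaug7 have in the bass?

Fbaug7 in root position is F♭–A♭–C–E𝄫.
Second inversion places the fifth in the bass, which is C.

C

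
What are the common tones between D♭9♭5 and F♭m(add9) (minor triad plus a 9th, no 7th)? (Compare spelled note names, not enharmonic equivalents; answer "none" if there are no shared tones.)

Abb Cb

D♭9♭5: Db F Abb Cb Eb
F♭m(add9): Fb Abb Cb Gb
Common to both → Abb, Cb.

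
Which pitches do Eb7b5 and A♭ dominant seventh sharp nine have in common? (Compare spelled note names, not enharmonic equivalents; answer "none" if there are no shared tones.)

Eb

Eb7b5 = Eb, G, Bbb, Db.
A♭ dominant seventh sharp nine = Ab, C, Eb, Gb, B.
Shared: Eb.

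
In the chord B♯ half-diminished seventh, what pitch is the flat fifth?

B♯ half-diminished seventh is built on B#; its 5th is a diminished 5th above the root.
A fifth above B uses the letter F, and the diminished 5th above B# is F#.

F#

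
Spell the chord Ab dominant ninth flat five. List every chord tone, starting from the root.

Root A-flat, quality dominant ninth flat five:
A-flat — root
C — major 3rd
E-double-flat — diminished 5th
G-flat — minor 7th
B-flat — major 9th

A-flat C E-double-flat G-flat B-flat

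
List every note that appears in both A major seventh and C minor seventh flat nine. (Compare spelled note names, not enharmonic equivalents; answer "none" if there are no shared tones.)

none

A major seventh: A C-sharp E G-sharp
C minor seventh flat nine: C E-flat G B-flat D-flat
Common to both → none.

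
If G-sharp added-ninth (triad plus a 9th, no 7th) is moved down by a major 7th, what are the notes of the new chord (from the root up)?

Transposed root: G♯ → A (major 7th down). So we spell A added-ninth:
root → A
3rd (major 3rd) → C♯
5th (perfect 5th) → E
9th (major 9th) → B

A, C♯, E, B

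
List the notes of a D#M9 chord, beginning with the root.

D# – F## – A# – C## – E#

Root D#, quality major ninth:
Root: D#
Major 3rd (3rd): F##
Perfect 5th (5th): A#
Major 7th (7th): C##
Major 9th (9th): E#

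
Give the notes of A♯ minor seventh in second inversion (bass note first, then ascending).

E-sharp – G-sharp – A-sharp – C-sharp

In root position, A♯ minor seventh is A-sharp–C-sharp–E-sharp–G-sharp.
Second inversion puts the fifth (E-sharp) in the bass.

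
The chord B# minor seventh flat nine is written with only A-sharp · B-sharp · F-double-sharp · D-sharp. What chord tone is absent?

C-sharp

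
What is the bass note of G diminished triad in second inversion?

Db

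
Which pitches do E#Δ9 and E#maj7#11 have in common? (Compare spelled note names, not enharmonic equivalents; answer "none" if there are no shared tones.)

E#Δ9 = E#, G##, B#, D##, F##.
E#maj7#11 = E#, G##, B#, D##, A##.
Shared: E#, G##, B#, D##.

E# – G## – B# – D##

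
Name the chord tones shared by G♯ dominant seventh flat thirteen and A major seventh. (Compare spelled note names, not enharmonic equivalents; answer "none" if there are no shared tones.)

G-sharp E

G♯ dominant seventh flat thirteen: G-sharp B-sharp D-sharp F-sharp E
A major seventh: A C-sharp E G-sharp
Common to both → G-sharp, E.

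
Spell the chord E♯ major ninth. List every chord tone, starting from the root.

Root E-sharp, quality major ninth:
- root: E-sharp
- major 3rd: G-double-sharp
- perfect 5th: B-sharp
- major 7th: D-double-sharp
- major 9th: F-double-sharp

E-sharp  G-double-sharp  B-sharp  D-double-sharp  F-double-sharp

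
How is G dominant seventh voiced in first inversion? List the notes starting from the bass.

In root position, G dominant seventh is G–B–D–F.
First inversion puts the third (B) in the bass.

B – D – F – G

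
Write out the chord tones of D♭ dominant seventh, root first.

Root Db, quality dominant seventh:
Db — root
F — major 3rd
Ab — perfect 5th
Cb — minor 7th

Db, F, Ab, Cb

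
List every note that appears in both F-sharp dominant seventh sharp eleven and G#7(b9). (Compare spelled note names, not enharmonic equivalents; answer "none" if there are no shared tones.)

F♯, B♯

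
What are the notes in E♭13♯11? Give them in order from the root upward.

Eb, G, Bb, Db, F, A, C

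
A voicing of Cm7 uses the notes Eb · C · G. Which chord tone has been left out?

Cm7 = C, Eb, G, Bb. The voicing lacks the 7th (minor 7th), Bb.

Bb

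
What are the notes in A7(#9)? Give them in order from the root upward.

A7(#9) is a dominant seventh sharp nine built on A.
- root: A
- major 3rd: C#
- perfect 5th: E
- minor 7th: G
- augmented 9th: B#

A – C# – E – G – B#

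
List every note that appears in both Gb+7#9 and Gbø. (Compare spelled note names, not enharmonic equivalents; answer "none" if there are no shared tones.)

Gb+7#9 = Gb, Bb, D, Fb, A.
Gbø = Gb, Bbb, Dbb, Fb.
Shared: Gb, Fb.

Gb, Fb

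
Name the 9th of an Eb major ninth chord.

F

Eb major ninth is built on E-flat; its 9th is a major 9th above the root.
A second above E uses the letter F, and the major 9th above E-flat is F.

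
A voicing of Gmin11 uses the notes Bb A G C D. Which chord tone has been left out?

F

The full Gmin11 chord is G, Bb, D, F, A, C.
Comparing with the voicing, the minor 7th (7th) — F — is absent.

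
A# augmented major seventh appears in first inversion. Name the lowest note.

C𝄪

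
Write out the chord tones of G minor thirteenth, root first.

G minor thirteenth is a minor thirteenth built on G.
root → G
3rd (minor 3rd) → B-flat
5th (perfect 5th) → D
7th (minor 7th) → F
9th (major 9th) → A
11th (perfect 11th) → C
13th (major 13th) → E

G, B-flat, D, F, A, C, E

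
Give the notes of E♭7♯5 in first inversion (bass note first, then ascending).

In root position, E♭7♯5 is E♭–G–B–D♭.
First inversion puts the third (G) in the bass.

G, B, D♭, E♭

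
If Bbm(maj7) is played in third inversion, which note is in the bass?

Bbm(maj7) = Bb–Db–F–A. Third inversion → seventh in the bass = A.

A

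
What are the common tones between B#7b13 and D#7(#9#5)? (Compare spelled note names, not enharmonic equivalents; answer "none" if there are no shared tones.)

F𝄪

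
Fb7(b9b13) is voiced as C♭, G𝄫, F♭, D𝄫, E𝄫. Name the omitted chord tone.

A♭

Fb7(b9b13) = F♭, A♭, C♭, E𝄫, G𝄫, D𝄫. The voicing lacks the 3rd (major 3rd), A♭.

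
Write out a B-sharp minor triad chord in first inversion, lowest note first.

D# – F## – B#

B-sharp minor triad = B#–D#–F##; first inversion → third (D#) lowest.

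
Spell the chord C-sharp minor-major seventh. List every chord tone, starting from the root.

C#, E, G#, B#

C-sharp minor-major seventh: minor-major seventh on C#.
C# — root
E — minor 3rd
G# — perfect 5th
B# — major 7th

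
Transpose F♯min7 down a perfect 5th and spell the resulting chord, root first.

B, D, F♯, A

Transposed root: F♯ → B (perfect 5th down). So we spell B minor seventh:
- root: B
- minor 3rd: D
- perfect 5th: F♯
- minor 7th: A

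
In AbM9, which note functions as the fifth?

Eb

Root of AbM9 = Ab. The 5th is a perfect 5th: Ab up a perfect 5th → Eb.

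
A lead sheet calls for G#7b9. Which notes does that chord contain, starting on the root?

G#, B#, D#, F#, A

Root G#, quality dominant seventh flat nine:
root → G#
3rd (major 3rd) → B#
5th (perfect 5th) → D#
7th (minor 7th) → F#
9th (minor 9th) → A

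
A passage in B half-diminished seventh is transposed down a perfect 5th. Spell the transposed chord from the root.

Transposed root: B → E (perfect 5th down). So we spell E half-diminished seventh:
- root: E
- minor 3rd: G
- diminished 5th: Bb
- minor 7th: D

E  G  Bb  D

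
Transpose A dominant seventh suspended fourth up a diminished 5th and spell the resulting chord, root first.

E-flat – A-flat – B-flat – D-flat

A diminished 5th up from A is E-flat, so the new chord is E-flat dominant seventh suspended fourth.
Root: E-flat
Perfect 4th (4th): A-flat
Perfect 5th (5th): B-flat
Minor 7th (7th): D-flat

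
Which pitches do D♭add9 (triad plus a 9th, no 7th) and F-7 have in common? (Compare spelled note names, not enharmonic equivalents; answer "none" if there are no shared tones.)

D♭add9 = Db, F, Ab, Eb.
F-7 = F, Ab, C, Eb.
Shared: F, Ab, Eb.

F, Ab, Eb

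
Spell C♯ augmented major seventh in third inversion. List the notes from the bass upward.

B-sharp C-sharp E-sharp G-double-sharp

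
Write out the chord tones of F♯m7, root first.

F♯m7: minor seventh on F♯.
root → F♯
3rd (minor 3rd) → A
5th (perfect 5th) → C♯
7th (minor 7th) → E

F♯ – A – C♯ – E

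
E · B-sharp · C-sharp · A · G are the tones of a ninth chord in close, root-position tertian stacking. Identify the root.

A

Arranged so that each adjacent pair is a third by letter name: A – C-sharp – E – G – B-sharp.
The bottom of that stack, A, is the root (this is A dominant seventh sharp nine).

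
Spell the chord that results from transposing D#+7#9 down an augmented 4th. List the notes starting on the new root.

Transposed root: D# → A (augmented 4th down). So we spell A dominant seventh sharp nine sharp five:
Root: A
Major 3rd (3rd): C#
Augmented 5th (5th): E#
Minor 7th (7th): G
Augmented 9th (9th): B#

A, C#, E#, G, B#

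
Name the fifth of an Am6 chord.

Am6 is built on A; its 5th is a perfect 5th above the root.
A fifth above A uses the letter E, and the perfect 5th above A is E.

E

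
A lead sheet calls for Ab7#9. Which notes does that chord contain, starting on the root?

Root Ab, quality dominant seventh sharp nine:
Root: Ab
Major 3rd (3rd): C
Perfect 5th (5th): Eb
Minor 7th (7th): Gb
Augmented 9th (9th): B

Ab, C, Eb, Gb, B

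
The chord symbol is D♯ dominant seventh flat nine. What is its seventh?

C♯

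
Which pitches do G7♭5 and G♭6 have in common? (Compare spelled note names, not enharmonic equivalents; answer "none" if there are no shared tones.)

G7♭5: G B D♭ F
G♭6: G♭ B♭ D♭ E♭
Common to both → D♭.

D♭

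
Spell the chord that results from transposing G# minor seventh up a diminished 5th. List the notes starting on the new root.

D, F, A, C

Transposed root: G♯ → D (diminished 5th up). So we spell D minor seventh:
- root: D
- minor 3rd: F
- perfect 5th: A
- minor 7th: C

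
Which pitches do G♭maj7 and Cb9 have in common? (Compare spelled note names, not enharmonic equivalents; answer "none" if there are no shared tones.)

G♭maj7: Gb Bb Db F
Cb9: Cb Eb Gb Bbb Db
Common to both → Gb, Db.

Gb, Db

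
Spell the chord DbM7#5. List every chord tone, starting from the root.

Db, F, A, C

DbM7#5 is an augmented major seventh built on Db.
root → Db
3rd (major 3rd) → F
5th (augmented 5th) → A
7th (major 7th) → C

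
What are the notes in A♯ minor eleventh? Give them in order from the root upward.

A#, C#, E#, G#, B#, D#

A♯ minor eleventh: minor eleventh on A#.
Root: A#
Minor 3rd (3rd): C#
Perfect 5th (5th): E#
Minor 7th (7th): G#
Major 9th (9th): B#
Perfect 11th (11th): D#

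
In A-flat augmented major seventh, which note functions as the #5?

Root of A-flat augmented major seventh = A-flat. The 5th is an augmented 5th: A-flat up an augmented 5th → E.

E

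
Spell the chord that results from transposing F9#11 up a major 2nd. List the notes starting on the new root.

F up a major 2nd → G. New chord: G dominant ninth sharp eleven.
G — root
B — major 3rd
D — perfect 5th
F — minor 7th
A — major 9th
C# — augmented 11th

G  B  D  F  A  C#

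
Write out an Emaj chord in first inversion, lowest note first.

G♯ B E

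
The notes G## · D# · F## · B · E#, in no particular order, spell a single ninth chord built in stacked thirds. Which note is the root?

E#

Arranged so that each adjacent pair is a third by letter name: E# – G## – B – D# – F##.
The bottom of that stack, E#, is the root (this is E# dominant ninth flat five).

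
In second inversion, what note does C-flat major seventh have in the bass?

G-flat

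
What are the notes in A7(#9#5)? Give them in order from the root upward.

A7(#9#5): dominant seventh sharp nine sharp five on A.
- root: A
- major 3rd: C#
- augmented 5th: E#
- minor 7th: G
- augmented 9th: B#

A C# E# G B#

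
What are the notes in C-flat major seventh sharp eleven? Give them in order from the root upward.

C-flat major seventh sharp eleven is a major seventh sharp eleven built on C-flat.
root → C-flat
3rd (major 3rd) → E-flat
5th (perfect 5th) → G-flat
7th (major 7th) → B-flat
11th (augmented 11th) → F

C-flat E-flat G-flat B-flat F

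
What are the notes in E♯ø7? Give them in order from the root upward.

E♯ – G♯ – B – D♯

E♯ø7: half-diminished seventh on E♯.
- root: E♯
- minor 3rd: G♯
- diminished 5th: B
- minor 7th: D♯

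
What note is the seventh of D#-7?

Root of D#-7 = D#. The 7th is a minor 7th: D# up a minor 7th → C#.

C#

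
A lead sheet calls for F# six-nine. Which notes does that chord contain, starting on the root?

F# six-nine is a six-nine built on F-sharp.
- root: F-sharp
- major 3rd: A-sharp
- perfect 5th: C-sharp
- major 6th: D-sharp
- major 9th: G-sharp

F-sharp A-sharp C-sharp D-sharp G-sharp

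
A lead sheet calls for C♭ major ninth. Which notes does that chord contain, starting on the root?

Root Cb, quality major ninth:
- root: Cb
- major 3rd: Eb
- perfect 5th: Gb
- major 7th: Bb
- major 9th: Db

Cb Eb Gb Bb Db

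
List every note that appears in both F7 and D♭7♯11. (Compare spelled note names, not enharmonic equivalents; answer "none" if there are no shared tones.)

F7: F A C Eb
D♭7♯11: Db F Ab Cb G
Common to both → F.

F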